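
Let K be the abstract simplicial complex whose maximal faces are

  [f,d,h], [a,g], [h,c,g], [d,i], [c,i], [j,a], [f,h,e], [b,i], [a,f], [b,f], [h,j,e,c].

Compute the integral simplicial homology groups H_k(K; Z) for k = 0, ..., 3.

H_0 ≅ Z,  H_1 ≅ Z^4,  H_2 = 0,  H_3 = 0.

K has 10 vertices, 19 edges, 7 triangles, 1 3-simplex.
rank ∂_0 = 0, rank ∂_1 = 9 ⇒ b_0 = 10 − 0 − 9 = 1; all invariant factors of ∂_1 are 1 so no torsion. So H_0 = Z.
rank ∂_1 = 9, rank ∂_2 = 6 ⇒ b_1 = 19 − 9 − 6 = 4; all invariant factors of ∂_2 are 1 so no torsion. So H_1 = Z^4.
rank ∂_2 = 6, rank ∂_3 = 1 ⇒ b_2 = 7 − 6 − 1 = 0; all invariant factors of ∂_3 are 1 so no torsion. So H_2 = 0.
rank ∂_3 = 1, rank ∂_4 = 0 ⇒ b_3 = 1 − 1 − 0 = 0. So H_3 = 0.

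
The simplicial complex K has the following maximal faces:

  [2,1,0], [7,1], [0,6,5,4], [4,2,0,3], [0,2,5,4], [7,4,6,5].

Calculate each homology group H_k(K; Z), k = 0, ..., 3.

H_0 ≅ Z,  H_1 ≅ Z,  H_2 = 0,  H_3 = 0.

We work with the vertex ordering 0 < 1 < 2 < 3 < 4 < 5 < 6 < 7. The simplices of K, each written with vertices in increasing order, are:

  0-simplices (8): [0], [1], [2], [3], [4], [5], [6], [7]
  1-simplices (18): [0,1], [0,2], [0,3], [0,4], [0,5], [0,6], [1,2], [1,7], [2,3], [2,4], [2,5], [3,4], [4,5], [4,6], [4,7], [5,6], [5,7], [6,7]
  2-simplices (14): [0,1,2], [0,2,3], [0,2,4], [0,2,5], [0,3,4], [0,4,5], [0,4,6], [0,5,6], [2,3,4], [2,4,5], [4,5,6], [4,5,7], [4,6,7], [5,6,7]
  3-simplices (4): [0,2,3,4], [0,2,4,5], [0,4,5,6], [4,5,6,7]

giving chain groups C_0 ≅ Z^8, C_1 ≅ Z^18, C_2 ≅ Z^14, C_3 ≅ Z^4.

Boundary ∂_1: C_1 → C_0 sends each edge [p,q] (with p < q) to q − p.
As a 8×18 matrix over Z this has rank 7, with invariant factors (1,1,1,1,1,1,1).

∂_2: C_2 → C_1 acts by ∂[p,q,r] = [q,r] − [p,r] + [p,q]. For instance
  ∂[4,6,7] = [6,7] − [4,7] + [4,6],
  ∂[0,4,5] = [4,5] − [0,5] + [0,4].
The 18×14 boundary matrix has rank 10 and Smith normal form diag(1,1,1,1,1,1,1,1,1,1).

∂_3: C_3 → C_2 sends each 3-simplex σ to the alternating sum Σ_i (−1)^i (σ with its i-th vertex removed). For instance
  ∂[0,2,4,5] = [2,4,5] − [0,4,5] + [0,2,5] − [0,2,4],
  ∂[0,2,3,4] = [2,3,4] − [0,3,4] + [0,2,4] − [0,2,3].
The 14×4 boundary matrix has rank 4 and Smith normal form diag(1,1,1,1).

Reading off H_k = ker ∂_k / im ∂_{k+1}:

  H_0: rank C_0 − rank ∂_1 = 8 − 7 = 1, and the invariant factors of ∂_1 are all 1, so H_0 ≅ Z.
  H_1: rank ker ∂_1 − rank ∂_2 = (18 − 7) − 10 = 1, and the invariant factors of ∂_2 are all 1, so H_1 ≅ Z.
  H_2: rank ker ∂_2 − rank ∂_3 = (14 − 10) − 4 = 0, and the invariant factors of ∂_3 are all 1, so H_2 ≅ 0.
  H_3: rank ker ∂_3 − rank ∂_4 = (4 − 4) − 0 = 0, and there is no ∂_4, so H_3 ≅ 0.

As a check, the Euler characteristic is 8 − 18 + 14 − 4 = 0, which agrees with 1 − 1 + 0 − 0 = 0.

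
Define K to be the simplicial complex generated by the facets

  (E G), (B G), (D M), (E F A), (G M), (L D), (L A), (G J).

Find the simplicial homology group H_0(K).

Take the total order A < B < D < E < F < G < J < L < M on the vertex set. Then K (dimension 2) consists of the simplices:

  0-simplices (9): A, B, D, E, F, G, J, L, M
  1-simplices (10): AE, AF, AL, BG, DL, DM, EF, EG, GJ, GM
  2-simplices (1): AEF

Hence C_0 ≅ Z^9, C_1 ≅ Z^10, C_2 ≅ Z^1.

∂_1: C_1 → C_0 maps an edge to its endpoints' difference, ∂[p,q] = q − p. For instance
  ∂GM = M − G.
The resulting 9×10 matrix has rank 8, and its Smith normal form has invariant factors (1,1,1,1,1,1,1,1).

∂_2: C_2 → C_1 maps a triangle to the signed sum of its edges. For instance
  ∂AEF = EF − AF + AE.
The 10×1 boundary matrix has rank 1 and Smith normal form diag(1).

From H_k ≅ ker(∂_k) / im(∂_{k+1}) we obtain:

  H_0: rank C_0 − rank ∂_1 = 9 − 8 = 1, and the invariant factors of ∂_1 are all 1, so H_0 ≅ Z.

H_0 ≅ Z.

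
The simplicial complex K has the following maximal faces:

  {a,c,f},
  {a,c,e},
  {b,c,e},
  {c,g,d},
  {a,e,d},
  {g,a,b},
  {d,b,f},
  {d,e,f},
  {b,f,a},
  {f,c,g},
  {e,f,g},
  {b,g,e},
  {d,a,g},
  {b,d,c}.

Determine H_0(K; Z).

H_0 = Z.

We work with the vertex ordering a < b < c < d < e < f < g. The simplices of K, each written with vertices in increasing order, are:

  0-simplices (7): a, b, c, d, e, f, g
  1-simplices (21): ab, ac, ad, ae, af, ag, bc, bd, be, bf, bg, cd, ce, cf, cg, de, df, dg, ef, eg, fg
  2-simplices (14): abf, abg, ace, acf, ade, adg, bcd, bce, bdf, beg, cdg, cfg, def, efg

Hence C_0 ≅ Z^7, C_1 ≅ Z^21, C_2 ≅ Z^14.

Boundary ∂_1: C_1 → C_0 maps an edge to its endpoints' difference, ∂[p,q] = q − p. For instance
  ∂ce = e − c.
As a 7×21 matrix over Z this has rank 6, with invariant factors (1,1,1,1,1,1).

The boundary map ∂_2: C_2 → C_1 sends each 2-simplex [p,q,r] to [q,r] − [p,r] + [p,q]. For instance
  ∂abf = bf − af + ab,
  ∂abg = bg − ag + ab.
The 21×14 boundary matrix has rank 13 and Smith normal form diag(1,1,1,1,1,1,1,1,1,1,1,1,1).

Reading off H_k = ker ∂_k / im ∂_{k+1}:

  H_0: rank C_0 − rank ∂_1 = 7 − 6 = 1, and the invariant factors of ∂_1 are all 1, so H_0 ≅ Z.

(K is a triangulation of the torus T^2.)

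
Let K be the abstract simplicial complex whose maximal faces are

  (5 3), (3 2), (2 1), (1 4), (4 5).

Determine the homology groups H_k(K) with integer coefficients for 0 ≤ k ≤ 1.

K has 5 vertices, 5 edges.
rank ∂_0 = 0, rank ∂_1 = 4 ⇒ b_0 = 5 − 0 − 4 = 1; all invariant factors of ∂_1 are 1 so no torsion. So H_0 = Z.
rank ∂_1 = 4, rank ∂_2 = 0 ⇒ b_1 = 5 − 4 − 0 = 1. So H_1 = Z.

H_0 ≅ Z,  H_1 ≅ Z.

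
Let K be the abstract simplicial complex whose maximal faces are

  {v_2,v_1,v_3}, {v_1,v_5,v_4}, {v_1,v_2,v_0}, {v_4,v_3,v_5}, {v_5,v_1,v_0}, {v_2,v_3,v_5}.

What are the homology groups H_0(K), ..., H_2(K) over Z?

Fix the vertex order v_0 < v_1 < v_2 < v_3 < v_4 < v_5 and write every simplex with vertices in increasing order. Then dim K = 2 and the simplices of K are:

  0-simplices (6): [v_0], [v_1], [v_2], [v_3], [v_4], [v_5]
  1-simplices (12): [v_0,v_1], [v_0,v_2], [v_0,v_5], [v_1,v_2], [v_1,v_3], [v_1,v_4], [v_1,v_5], [v_2,v_3], [v_2,v_5], [v_3,v_4], [v_3,v_5], [v_4,v_5]
  2-simplices (6): [v_0,v_1,v_2], [v_0,v_1,v_5], [v_1,v_2,v_3], [v_1,v_4,v_5], [v_2,v_3,v_5], [v_3,v_4,v_5]

Hence C_0 ≅ Z^6, C_1 ≅ Z^12, C_2 ≅ Z^6.

Boundary ∂_1: C_1 → C_0 is given by ∂[p,q] = [q] − [p]. For instance
  ∂[v_2,v_3] = [v_3] − [v_2].
As a 6×12 matrix over Z this has rank 5, with invariant factors (1,1,1,1,1).

Boundary ∂_2: C_2 → C_1 maps a triangle to the signed sum of its edges. For instance
  ∂[v_3,v_4,v_5] = [v_4,v_5] − [v_3,v_5] + [v_3,v_4],
  ∂[v_1,v_4,v_5] = [v_4,v_5] − [v_1,v_5] + [v_1,v_4].
The resulting 12×6 matrix has rank 6, and its Smith normal form has invariant factors (1,1,1,1,1,1).

From H_k ≅ ker(∂_k) / im(∂_{k+1}) we obtain:

  H_0: rank C_0 − rank ∂_1 = 6 − 5 = 1, and the invariant factors of ∂_1 are all 1, so H_0 ≅ Z.
  H_1: rank ker ∂_1 − rank ∂_2 = (12 − 5) − 6 = 1, and the invariant factors of ∂_2 are all 1, so H_1 ≅ Z.
  H_2: rank ker ∂_2 − rank ∂_3 = (6 − 6) − 0 = 0, and there is no ∂_3, so H_2 ≅ 0.

H_0 ≅ Z,  H_1 ≅ Z,  H_2 = 0.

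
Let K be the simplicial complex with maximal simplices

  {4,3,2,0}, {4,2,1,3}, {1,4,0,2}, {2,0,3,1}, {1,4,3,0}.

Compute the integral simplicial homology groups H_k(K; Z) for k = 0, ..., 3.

Take the total order 0 < 1 < 2 < 3 < 4 on the vertex set. Then K (dimension 3) consists of the simplices:

  0-simplices (5): [0], [1], [2], [3], [4]
  1-simplices (10): [0,1], [0,2], [0,3], [0,4], [1,2], [1,3], [1,4], [2,3], [2,4], [3,4]
  2-simplices (10): [0,1,2], [0,1,3], [0,1,4], [0,2,3], [0,2,4], [0,3,4], [1,2,3], [1,2,4], [1,3,4], [2,3,4]
  3-simplices (5): [0,1,2,3], [0,1,2,4], [0,1,3,4], [0,2,3,4], [1,2,3,4]

Hence C_0 ≅ Z^5, C_1 ≅ Z^10, C_2 ≅ Z^10, C_3 ≅ Z^5.

The boundary map ∂_1: C_1 → C_0 sends each edge [p,q] (with p < q) to q − p.
The resulting 5×10 matrix has rank 4, and its Smith normal form has invariant factors (1,1,1,1).

The boundary map ∂_2: C_2 → C_1 maps a triangle to the signed sum of its edges. For instance
  ∂[0,3,4] = [3,4] − [0,4] + [0,3],
  ∂[0,1,3] = [1,3] − [0,3] + [0,1].
This gives a 10×10 integer matrix of rank 6; reducing to Smith normal form yields diagonal entries (1,1,1,1,1,1).

∂_3: C_3 → C_2 sends each 3-simplex σ to the alternating sum Σ_i (−1)^i (σ with its i-th vertex removed). For instance
  ∂[0,1,2,4] = [1,2,4] − [0,2,4] + [0,1,4] − [0,1,2],
  ∂[1,2,3,4] = [2,3,4] − [1,3,4] + [1,2,4] − [1,2,3].
The resulting 10×5 matrix has rank 4, and its Smith normal form has invariant factors (1,1,1,1).

Computing H_k = (kernel of ∂_k) / (image of ∂_{k+1}):

  H_0: rank C_0 − rank ∂_1 = 5 − 4 = 1, and the invariant factors of ∂_1 are all 1, so H_0 ≅ Z.
  H_1: rank ker ∂_1 − rank ∂_2 = (10 − 4) − 6 = 0, and the invariant factors of ∂_2 are all 1, so H_1 ≅ 0.
  H_2: rank ker ∂_2 − rank ∂_3 = (10 − 6) − 4 = 0, and the invariant factors of ∂_3 are all 1, so H_2 ≅ 0.
  H_3: rank ker ∂_3 − rank ∂_4 = (5 − 4) − 0 = 1, and there is no ∂_4, so H_3 ≅ Z.

As a check, the Euler characteristic is 5 − 10 + 10 − 5 = 0, which agrees with 1 − 0 + 0 − 1 = 0.
(K is a triangulation of the 3-sphere S^3.)

H_0 = Z,  H_1 = 0,  H_2 = 0,  H_3 = Z.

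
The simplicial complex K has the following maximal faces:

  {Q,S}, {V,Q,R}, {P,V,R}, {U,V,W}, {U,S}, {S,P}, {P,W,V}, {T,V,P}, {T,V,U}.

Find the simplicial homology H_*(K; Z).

We work with the vertex ordering P < Q < R < S < T < U < V < W. The simplices of K, each written with vertices in increasing order, are:

  0-simplices (8): P, Q, R, S, T, U, V, W
  1-simplices (15): PR, PS, PT, PV, PW, QR, QS, QV, RV, SU, TU, TV, UV, UW, VW
  2-simplices (6): PRV, PTV, PVW, QRV, TUV, UVW

so the chain groups are C_0 ≅ Z^8, C_1 ≅ Z^15, C_2 ≅ Z^6.

∂_1: C_1 → C_0 maps an edge to its endpoints' difference, ∂[p,q] = q − p.
The 8×15 boundary matrix has rank 7 and Smith normal form diag(1,1,1,1,1,1,1).

∂_2: C_2 → C_1 sends each 2-simplex [p,q,r] to [q,r] − [p,r] + [p,q]. For instance
  ∂PVW = VW − PW + PV,
  ∂QRV = RV − QV + QR.
This gives a 15×6 integer matrix of rank 6; reducing to Smith normal form yields diagonal entries (1,1,1,1,1,1).

Computing H_k = (kernel of ∂_k) / (image of ∂_{k+1}):

  H_0: rank C_0 − rank ∂_1 = 8 − 7 = 1, and the invariant factors of ∂_1 are all 1, so H_0 = Z.
  H_1: rank ker ∂_1 − rank ∂_2 = (15 − 7) − 6 = 2, and the invariant factors of ∂_2 are all 1, so H_1 = Z^2.
  H_2: rank ker ∂_2 − rank ∂_3 = (6 − 6) − 0 = 0, and there is no ∂_3, so H_2 = 0.

As a check, the Euler characteristic is 8 − 15 + 6 = -1, which agrees with 1 − 2 + 0 = -1.

H_0 ≅ Z,  H_1 ≅ Z^2,  H_2 = 0.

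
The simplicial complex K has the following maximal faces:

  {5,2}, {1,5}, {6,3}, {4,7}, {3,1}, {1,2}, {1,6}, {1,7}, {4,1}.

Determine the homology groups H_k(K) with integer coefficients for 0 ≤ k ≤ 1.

We work with the vertex ordering 1 < 2 < 3 < 4 < 5 < 6 < 7. The simplices of K, each written with vertices in increasing order, are:

  0-simplices (7): [1], [2], [3], [4], [5], [6], [7]
  1-simplices (9): [1,2], [1,3], [1,4], [1,5], [1,6], [1,7], [2,5], [3,6], [4,7]

giving chain groups C_0 ≅ Z^7, C_1 ≅ Z^9.

The boundary map ∂_1: C_1 → C_0 sends each edge [p,q] (with p < q) to q − p.
As a 7×9 matrix over Z this has rank 6, with invariant factors (1,1,1,1,1,1).

Reading off H_k = ker ∂_k / im ∂_{k+1}:

  H_0: rank C_0 − rank ∂_1 = 7 − 6 = 1, and the invariant factors of ∂_1 are all 1, so H_0 = Z.
  H_1: rank ker ∂_1 − rank ∂_2 = (9 − 6) − 0 = 3, and there is no ∂_2, so H_1 = Z^3.

(K is a triangulation of a wedge of 3 circles.)

H_0 = Z,  H_1 = Z^3.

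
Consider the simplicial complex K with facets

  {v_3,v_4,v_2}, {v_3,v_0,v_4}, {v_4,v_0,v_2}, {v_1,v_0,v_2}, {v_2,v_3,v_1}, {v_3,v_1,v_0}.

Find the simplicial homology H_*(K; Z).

We work with the vertex ordering v_0 < v_1 < v_2 < v_3 < v_4. The simplices of K, each written with vertices in increasing order, are:

  0-simplices (5): [v_0], [v_1], [v_2], [v_3], [v_4]
  1-simplices (9): [v_0,v_1], [v_0,v_2], [v_0,v_3], [v_0,v_4], [v_1,v_2], [v_1,v_3], [v_2,v_3], [v_2,v_4], [v_3,v_4]
  2-simplices (6): [v_0,v_1,v_2], [v_0,v_1,v_3], [v_0,v_2,v_4], [v_0,v_3,v_4], [v_1,v_2,v_3], [v_2,v_3,v_4]

so the chain groups are C_0 ≅ Z^5, C_1 ≅ Z^9, C_2 ≅ Z^6.

∂_1: C_1 → C_0 is given by ∂[p,q] = [q] − [p]. For instance
  ∂[v_1,v_2] = [v_2] − [v_1].
The resulting 5×9 matrix has rank 4, and its Smith normal form has invariant factors (1,1,1,1).

The boundary map ∂_2: C_2 → C_1 maps a triangle to the signed sum of its edges. For instance
  ∂[v_0,v_3,v_4] = [v_3,v_4] − [v_0,v_4] + [v_0,v_3],
  ∂[v_0,v_1,v_2] = [v_1,v_2] − [v_0,v_2] + [v_0,v_1].
This gives a 9×6 integer matrix of rank 5; reducing to Smith normal form yields diagonal entries (1,1,1,1,1).

From H_k ≅ ker(∂_k) / im(∂_{k+1}) we obtain:

  H_0: rank C_0 − rank ∂_1 = 5 − 4 = 1, and the invariant factors of ∂_1 are all 1, so H_0 = Z.
  H_1: rank ker ∂_1 − rank ∂_2 = (9 − 4) − 5 = 0, and the invariant factors of ∂_2 are all 1, so H_1 = 0.
  H_2: rank ker ∂_2 − rank ∂_3 = (6 − 5) − 0 = 1, and there is no ∂_3, so H_2 = Z.

H_0 = Z,  H_1 = 0,  H_2 = Z.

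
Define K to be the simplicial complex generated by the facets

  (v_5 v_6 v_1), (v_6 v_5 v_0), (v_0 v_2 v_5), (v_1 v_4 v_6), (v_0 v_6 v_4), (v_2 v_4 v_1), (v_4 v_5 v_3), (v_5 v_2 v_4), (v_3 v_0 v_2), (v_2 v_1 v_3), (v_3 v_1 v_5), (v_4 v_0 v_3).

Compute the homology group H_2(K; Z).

H_2 ≅ 0.

Take the total order v_0 < v_1 < v_2 < v_3 < v_4 < v_5 < v_6 on the vertex set. Then K (dimension 2) consists of the simplices:

  0-simplices (7): [v_0], [v_1], [v_2], [v_3], [v_4], [v_5], [v_6]
  1-simplices (18): (18 of them)
  2-simplices (12): (12 of them)

Hence C_0 ≅ Z^7, C_1 ≅ Z^18, C_2 ≅ Z^12.

Boundary ∂_1: C_1 → C_0 maps an edge to its endpoints' difference, ∂[p,q] = q − p.
As a 7×18 matrix over Z this has rank 6, with invariant factors (1,1,1,1,1,1).

Boundary ∂_2: C_2 → C_1 maps a triangle to the signed sum of its edges. For instance
  ∂[v_0,v_5,v_6] = [v_5,v_6] − [v_0,v_6] + [v_0,v_5],
  ∂[v_0,v_2,v_3] = [v_2,v_3] − [v_0,v_3] + [v_0,v_2].
The resulting 18×12 matrix has rank 12, and its Smith normal form has invariant factors (1,1,1,1,1,1,1,1,1,1,1,2).

Now H_k = ker ∂_k / im ∂_{k+1}, so:

  H_2: rank ker ∂_2 − rank ∂_3 = (12 − 12) − 0 = 0, and there is no ∂_3, so H_2 = 0.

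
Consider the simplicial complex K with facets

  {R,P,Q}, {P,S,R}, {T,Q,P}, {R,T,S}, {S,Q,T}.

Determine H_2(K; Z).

H_2 ≅ 0.

Fix the vertex order P < Q < R < S < T and write every simplex with vertices in increasing order. Then dim K = 2 and the simplices of K are:

  0-simplices (5): P, Q, R, S, T
  1-simplices (10): PQ, PR, PS, PT, QR, QS, QT, RS, RT, ST
  2-simplices (5): PQR, PQT, PRS, QST, RST

so the chain groups are C_0 ≅ Z^5, C_1 ≅ Z^10, C_2 ≅ Z^5.

∂_1: C_1 → C_0 maps an edge to its endpoints' difference, ∂[p,q] = q − p. For instance
  ∂PS = S − P.
The 5×10 boundary matrix has rank 4 and Smith normal form diag(1,1,1,1).

Boundary ∂_2: C_2 → C_1 acts by ∂[p,q,r] = [q,r] − [p,r] + [p,q]. For instance
  ∂PQR = QR − PR + PQ,
  ∂PRS = RS − PS + PR.
This gives a 10×5 integer matrix of rank 5; reducing to Smith normal form yields diagonal entries (1,1,1,1,1).

From H_k ≅ ker(∂_k) / im(∂_{k+1}) we obtain:

  H_2: rank ker ∂_2 − rank ∂_3 = (5 − 5) − 0 = 0, and there is no ∂_3, so H_2 = 0.

(K is a triangulation of the Möbius band.)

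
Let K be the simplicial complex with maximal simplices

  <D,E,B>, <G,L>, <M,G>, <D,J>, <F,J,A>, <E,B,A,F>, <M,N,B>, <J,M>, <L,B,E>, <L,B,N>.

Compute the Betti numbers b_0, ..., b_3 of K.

Take the total order A < B < D < E < F < G < J < L < M < N on the vertex set. Then K (dimension 3) consists of the simplices:

  0-simplices (10): A, B, D, E, F, G, J, L, M, N
  1-simplices (20): AB, AE, AF, AJ, BD, BE, BF, BL, BM, BN, DE, DJ, EF, EL, FJ, GL, GM, JM, LN, MN
  2-simplices (9): ABE, ABF, AEF, AFJ, BDE, BEF, BEL, BLN, BMN
  3-simplices (1): ABEF

so the chain groups are C_0 ≅ Z^10, C_1 ≅ Z^20, C_2 ≅ Z^9, C_3 ≅ Z^1.

The boundary map ∂_1: C_1 → C_0 maps an edge to its endpoints' difference, ∂[p,q] = q − p.
As a 10×20 matrix over Z this has rank 9, with invariant factors (1,1,1,1,1,1,1,1,1).

∂_2: C_2 → C_1 sends each 2-simplex [p,q,r] to [q,r] − [p,r] + [p,q]. For instance
  ∂BEF = EF − BF + BE,
  ∂BEL = EL − BL + BE.
The 20×9 boundary matrix has rank 8 and Smith normal form diag(1,1,1,1,1,1,1,1).

The boundary map ∂_3: C_3 → C_2 sends each 3-simplex σ to the alternating sum Σ_i (−1)^i (σ with its i-th vertex removed). For instance
  ∂ABEF = BEF − AEF + ABF − ABE.
This gives a 9×1 integer matrix of rank 1; reducing to Smith normal form yields diagonal entries (1).

Now H_k = ker ∂_k / im ∂_{k+1}, so:

  H_0: rank C_0 − rank ∂_1 = 10 − 9 = 1, and the invariant factors of ∂_1 are all 1, so H_0 = Z.
  H_1: rank ker ∂_1 − rank ∂_2 = (20 − 9) − 8 = 3, and the invariant factors of ∂_2 are all 1, so H_1 = Z^3.
  H_2: rank ker ∂_2 − rank ∂_3 = (9 − 8) − 1 = 0, and the invariant factors of ∂_3 are all 1, so H_2 = 0.
  H_3: rank ker ∂_3 − rank ∂_4 = (1 − 1) − 0 = 0, and there is no ∂_4, so H_3 = 0.

Hence the Betti numbers are b_0 = 1, b_1 = 3, b_2 = 0, b_3 = 0.

b_0 = 1, b_1 = 3, b_2 = 0, b_3 = 0.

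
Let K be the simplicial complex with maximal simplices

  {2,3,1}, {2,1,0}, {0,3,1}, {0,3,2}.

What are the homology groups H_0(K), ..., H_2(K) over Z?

Order the vertices as 0 < 1 < 2 < 3. Listing each simplex with vertices in this order, K has dimension 2 with simplices:

  0-simplices (4): [0], [1], [2], [3]
  1-simplices (6): [0,1], [0,2], [0,3], [1,2], [1,3], [2,3]
  2-simplices (4): [0,1,2], [0,1,3], [0,2,3], [1,2,3]

so the chain groups are C_0 ≅ Z^4, C_1 ≅ Z^6, C_2 ≅ Z^4.

∂_1: C_1 → C_0 is given by ∂[p,q] = [q] − [p]. For instance
  ∂[1,3] = [3] − [1].
The 4×6 boundary matrix has rank 3 and Smith normal form diag(1,1,1).

Boundary ∂_2: C_2 → C_1 sends each 2-simplex [p,q,r] to [q,r] − [p,r] + [p,q]. For instance
  ∂[0,2,3] = [2,3] − [0,3] + [0,2],
  ∂[0,1,3] = [1,3] − [0,3] + [0,1].
The 6×4 boundary matrix has rank 3 and Smith normal form diag(1,1,1).

Reading off H_k = ker ∂_k / im ∂_{k+1}:

  H_0: rank C_0 − rank ∂_1 = 4 − 3 = 1, and the invariant factors of ∂_1 are all 1, so H_0 ≅ Z.
  H_1: rank ker ∂_1 − rank ∂_2 = (6 − 3) − 3 = 0, and the invariant factors of ∂_2 are all 1, so H_1 ≅ 0.
  H_2: rank ker ∂_2 − rank ∂_3 = (4 − 3) − 0 = 1, and there is no ∂_3, so H_2 ≅ Z.

H_0 ≅ Z,  H_1 = 0,  H_2 ≅ Z.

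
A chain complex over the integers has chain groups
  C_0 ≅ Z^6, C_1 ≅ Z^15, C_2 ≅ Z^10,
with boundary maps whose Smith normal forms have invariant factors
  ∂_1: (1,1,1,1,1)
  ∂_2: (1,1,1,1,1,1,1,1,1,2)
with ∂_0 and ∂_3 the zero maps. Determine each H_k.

H_0: b_0 = 6 − 0 − 5 = 1; torsion from ∂_1 factors > 1: none. So H_0 ≅ Z.
H_1: b_1 = 15 − 5 − 10 = 0; torsion from ∂_2 factors > 1: [2]. So H_1 ≅ Z/2Z.
H_2: b_2 = 10 − 10 − 0 = 0; torsion from ∂_3 factors > 1: none. So H_2 ≅ 0.

H_0 ≅ Z,  H_1 ≅ Z/2Z,  H_2 = 0.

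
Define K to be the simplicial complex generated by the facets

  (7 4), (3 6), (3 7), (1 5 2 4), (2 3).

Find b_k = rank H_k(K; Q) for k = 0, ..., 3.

K has 7 vertices, 10 edges, 4 triangles, 1 3-simplex.
rank ∂_0 = 0, rank ∂_1 = 6 ⇒ b_0 = 7 − 0 − 6 = 1; all invariant factors of ∂_1 are 1 so no torsion. So H_0 ≅ Z.
rank ∂_1 = 6, rank ∂_2 = 3 ⇒ b_1 = 10 − 6 − 3 = 1; all invariant factors of ∂_2 are 1 so no torsion. So H_1 ≅ Z.
rank ∂_2 = 3, rank ∂_3 = 1 ⇒ b_2 = 4 − 3 − 1 = 0; all invariant factors of ∂_3 are 1 so no torsion. So H_2 ≅ 0.
rank ∂_3 = 1, rank ∂_4 = 0 ⇒ b_3 = 1 − 1 − 0 = 0. So H_3 ≅ 0.

b_0 = 1, b_1 = 1, b_2 = 0, b_3 = 0.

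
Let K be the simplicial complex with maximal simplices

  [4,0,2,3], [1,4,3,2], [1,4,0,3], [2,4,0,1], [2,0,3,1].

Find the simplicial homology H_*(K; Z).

Take the total order 0 < 1 < 2 < 3 < 4 on the vertex set. Then K (dimension 3) consists of the simplices:

  0-simplices (5): [0], [1], [2], [3], [4]
  1-simplices (10): [0,1], [0,2], [0,3], [0,4], [1,2], [1,3], [1,4], [2,3], [2,4], [3,4]
  2-simplices (10): [0,1,2], [0,1,3], [0,1,4], [0,2,3], [0,2,4], [0,3,4], [1,2,3], [1,2,4], [1,3,4], [2,3,4]
  3-simplices (5): [0,1,2,3], [0,1,2,4], [0,1,3,4], [0,2,3,4], [1,2,3,4]

giving chain groups C_0 ≅ Z^5, C_1 ≅ Z^10, C_2 ≅ Z^10, C_3 ≅ Z^5.

Boundary ∂_1: C_1 → C_0 maps an edge to its endpoints' difference, ∂[p,q] = q − p. For instance
  ∂[2,3] = [3] − [2].
The resulting 5×10 matrix has rank 4, and its Smith normal form has invariant factors (1,1,1,1).

∂_2: C_2 → C_1 acts by ∂[p,q,r] = [q,r] − [p,r] + [p,q]. For instance
  ∂[0,2,3] = [2,3] − [0,3] + [0,2],
  ∂[2,3,4] = [3,4] − [2,4] + [2,3].
The 10×10 boundary matrix has rank 6 and Smith normal form diag(1,1,1,1,1,1).

Boundary ∂_3: C_3 → C_2 sends each 3-simplex σ to the alternating sum Σ_i (−1)^i (σ with its i-th vertex removed). For instance
  ∂[0,2,3,4] = [2,3,4] − [0,3,4] + [0,2,4] − [0,2,3],
  ∂[0,1,2,4] = [1,2,4] − [0,2,4] + [0,1,4] − [0,1,2].
As a 10×5 matrix over Z this has rank 4, with invariant factors (1,1,1,1).

Reading off H_k = ker ∂_k / im ∂_{k+1}:

  H_0: rank C_0 − rank ∂_1 = 5 − 4 = 1, and the invariant factors of ∂_1 are all 1, so H_0 ≅ Z.
  H_1: rank ker ∂_1 − rank ∂_2 = (10 − 4) − 6 = 0, and the invariant factors of ∂_2 are all 1, so H_1 ≅ 0.
  H_2: rank ker ∂_2 − rank ∂_3 = (10 − 6) − 4 = 0, and the invariant factors of ∂_3 are all 1, so H_2 ≅ 0.
  H_3: rank ker ∂_3 − rank ∂_4 = (5 − 4) − 0 = 1, and there is no ∂_4, so H_3 ≅ Z.

H_0 ≅ Z,  H_1 = 0,  H_2 = 0,  H_3 ≅ Z.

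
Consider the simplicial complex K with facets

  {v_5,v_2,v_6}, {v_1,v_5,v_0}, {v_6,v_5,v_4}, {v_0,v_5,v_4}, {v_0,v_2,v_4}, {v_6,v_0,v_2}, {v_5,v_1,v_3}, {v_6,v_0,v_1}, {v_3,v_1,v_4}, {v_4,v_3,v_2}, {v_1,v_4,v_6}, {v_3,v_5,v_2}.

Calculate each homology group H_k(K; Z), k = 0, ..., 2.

We work with the vertex ordering v_0 < v_1 < v_2 < v_3 < v_4 < v_5 < v_6. The simplices of K, each written with vertices in increasing order, are:

  0-simplices (7): [v_0], [v_1], [v_2], [v_3], [v_4], [v_5], [v_6]
  1-simplices (18): (18 of them)
  2-simplices (12): (12 of them)

Hence C_0 ≅ Z^7, C_1 ≅ Z^18, C_2 ≅ Z^12.

∂_1: C_1 → C_0 maps an edge to its endpoints' difference, ∂[p,q] = q − p.
This gives a 7×18 integer matrix of rank 6; reducing to Smith normal form yields diagonal entries (1,1,1,1,1,1).

∂_2: C_2 → C_1 sends each 2-simplex [p,q,r] to [q,r] − [p,r] + [p,q]. For instance
  ∂[v_0,v_2,v_6] = [v_2,v_6] − [v_0,v_6] + [v_0,v_2],
  ∂[v_0,v_4,v_5] = [v_4,v_5] − [v_0,v_5] + [v_0,v_4].
As a 18×12 matrix over Z this has rank 12, with invariant factors (1,1,1,1,1,1,1,1,1,1,1,2).

Now H_k = ker ∂_k / im ∂_{k+1}, so:

  H_0: rank C_0 − rank ∂_1 = 7 − 6 = 1, and the invariant factors of ∂_1 are all 1, so H_0 = Z.
  H_1: rank ker ∂_1 − rank ∂_2 = (18 − 6) − 12 = 0, and ∂_2 has invariant factor 2 > 1, so H_1 = Z/2.
  H_2: rank ker ∂_2 − rank ∂_3 = (12 − 12) − 0 = 0, and there is no ∂_3, so H_2 = 0.

H_0 ≅ Z,  H_1 ≅ Z/2,  H_2 = 0.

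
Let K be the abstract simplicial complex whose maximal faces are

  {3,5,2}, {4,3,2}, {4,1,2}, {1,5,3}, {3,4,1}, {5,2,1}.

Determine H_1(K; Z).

H_1 ≅ 0.

Fix the vertex order 1 < 2 < 3 < 4 < 5 and write every simplex with vertices in increasing order. Then dim K = 2 and the simplices of K are:

  0-simplices (5): [1], [2], [3], [4], [5]
  1-simplices (9): [1,2], [1,3], [1,4], [1,5], [2,3], [2,4], [2,5], [3,4], [3,5]
  2-simplices (6): [1,2,4], [1,2,5], [1,3,4], [1,3,5], [2,3,4], [2,3,5]

so the chain groups are C_0 ≅ Z^5, C_1 ≅ Z^9, C_2 ≅ Z^6.

∂_1: C_1 → C_0 is given by ∂[p,q] = [q] − [p]. For instance
  ∂[2,3] = [3] − [2].
As a 5×9 matrix over Z this has rank 4, with invariant factors (1,1,1,1).

∂_2: C_2 → C_1 acts by ∂[p,q,r] = [q,r] − [p,r] + [p,q]. For instance
  ∂[1,2,4] = [2,4] − [1,4] + [1,2],
  ∂[2,3,5] = [3,5] − [2,5] + [2,3].
As a 9×6 matrix over Z this has rank 5, with invariant factors (1,1,1,1,1).

Computing H_k = (kernel of ∂_k) / (image of ∂_{k+1}):

  H_1: rank ker ∂_1 − rank ∂_2 = (9 − 4) − 5 = 0, and the invariant factors of ∂_2 are all 1, so H_1 = 0.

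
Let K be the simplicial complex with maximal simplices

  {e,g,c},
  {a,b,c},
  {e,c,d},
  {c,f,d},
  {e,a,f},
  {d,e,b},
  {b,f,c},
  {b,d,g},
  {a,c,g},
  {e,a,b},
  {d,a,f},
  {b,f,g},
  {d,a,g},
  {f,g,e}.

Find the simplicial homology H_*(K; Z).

H_0 = Z,  H_1 = Z^2,  H_2 = Z.

Fix the vertex order a < b < c < d < e < f < g and write every simplex with vertices in increasing order. Then dim K = 2 and the simplices of K are:

  0-simplices (7): a, b, c, d, e, f, g
  1-simplices (21): ab, ac, ad, ae, af, ag, bc, bd, be, bf, bg, cd, ce, cf, cg, de, df, dg, ef, eg, fg
  2-simplices (14): abc, abe, acg, adf, adg, aef, bcf, bde, bdg, bfg, cde, cdf, ceg, efg

giving chain groups C_0 ≅ Z^7, C_1 ≅ Z^21, C_2 ≅ Z^14.

Boundary ∂_1: C_1 → C_0 is given by ∂[p,q] = [q] − [p].
As a 7×21 matrix over Z this has rank 6, with invariant factors (1,1,1,1,1,1).

∂_2: C_2 → C_1 maps a triangle to the signed sum of its edges. For instance
  ∂aef = ef − af + ae,
  ∂bcf = cf − bf + bc.
This gives a 21×14 integer matrix of rank 13; reducing to Smith normal form yields diagonal entries (1,1,1,1,1,1,1,1,1,1,1,1,1).

Reading off H_k = ker ∂_k / im ∂_{k+1}:

  H_0: rank C_0 − rank ∂_1 = 7 − 6 = 1, and the invariant factors of ∂_1 are all 1, so H_0 ≅ Z.
  H_1: rank ker ∂_1 − rank ∂_2 = (21 − 6) − 13 = 2, and the invariant factors of ∂_2 are all 1, so H_1 ≅ Z^2.
  H_2: rank ker ∂_2 − rank ∂_3 = (14 − 13) − 0 = 1, and there is no ∂_3, so H_2 ≅ Z.

(K is a triangulation of the torus T^2.)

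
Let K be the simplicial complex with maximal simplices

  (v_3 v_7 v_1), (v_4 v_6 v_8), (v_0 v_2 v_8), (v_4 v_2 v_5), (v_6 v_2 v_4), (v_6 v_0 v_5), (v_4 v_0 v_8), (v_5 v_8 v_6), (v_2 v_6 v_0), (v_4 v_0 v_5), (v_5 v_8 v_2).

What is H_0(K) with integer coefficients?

Take the total order v_0 < v_1 < v_2 < v_3 < v_4 < v_5 < v_6 < v_7 < v_8 on the vertex set. Then K (dimension 2) consists of the simplices:

  0-simplices (9): [v_0], [v_1], [v_2], [v_3], [v_4], [v_5], [v_6], [v_7], [v_8]
  1-simplices (18): (18 of them)
  2-simplices (11): (11 of them)

Hence C_0 ≅ Z^9, C_1 ≅ Z^18, C_2 ≅ Z^11.

∂_1: C_1 → C_0 maps an edge to its endpoints' difference, ∂[p,q] = q − p.
As a 9×18 matrix over Z this has rank 7, with invariant factors (1,1,1,1,1,1,1).

The boundary map ∂_2: C_2 → C_1 sends each 2-simplex [p,q,r] to [q,r] − [p,r] + [p,q]. For instance
  ∂[v_2,v_4,v_5] = [v_4,v_5] − [v_2,v_5] + [v_2,v_4],
  ∂[v_2,v_4,v_6] = [v_4,v_6] − [v_2,v_6] + [v_2,v_4].
This gives a 18×11 integer matrix of rank 11; reducing to Smith normal form yields diagonal entries (1,1,1,1,1,1,1,1,1,1,2).

Now H_k = ker ∂_k / im ∂_{k+1}, so:

  H_0: rank C_0 − rank ∂_1 = 9 − 7 = 2, and the invariant factors of ∂_1 are all 1, so H_0 ≅ Z^2.

H_0 = Z^2.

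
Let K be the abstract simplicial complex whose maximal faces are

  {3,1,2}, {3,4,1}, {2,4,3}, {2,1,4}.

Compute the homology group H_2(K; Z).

Order the vertices as 1 < 2 < 3 < 4. Listing each simplex with vertices in this order, K has dimension 2 with simplices:

  0-simplices (4): [1], [2], [3], [4]
  1-simplices (6): [1,2], [1,3], [1,4], [2,3], [2,4], [3,4]
  2-simplices (4): [1,2,3], [1,2,4], [1,3,4], [2,3,4]

Hence C_0 ≅ Z^4, C_1 ≅ Z^6, C_2 ≅ Z^4.

Boundary ∂_1: C_1 → C_0 maps an edge to its endpoints' difference, ∂[p,q] = q − p. For instance
  ∂[3,4] = [4] − [3].
The resulting 4×6 matrix has rank 3, and its Smith normal form has invariant factors (1,1,1).

Boundary ∂_2: C_2 → C_1 maps a triangle to the signed sum of its edges. For instance
  ∂[1,2,3] = [2,3] − [1,3] + [1,2],
  ∂[1,2,4] = [2,4] − [1,4] + [1,2].
The 6×4 boundary matrix has rank 3 and Smith normal form diag(1,1,1).

Reading off H_k = ker ∂_k / im ∂_{k+1}:

  H_2: rank ker ∂_2 − rank ∂_3 = (4 − 3) − 0 = 1, and there is no ∂_3, so H_2 ≅ Z.

(K is a triangulation of the 2-sphere S^2.)

H_2 ≅ Z.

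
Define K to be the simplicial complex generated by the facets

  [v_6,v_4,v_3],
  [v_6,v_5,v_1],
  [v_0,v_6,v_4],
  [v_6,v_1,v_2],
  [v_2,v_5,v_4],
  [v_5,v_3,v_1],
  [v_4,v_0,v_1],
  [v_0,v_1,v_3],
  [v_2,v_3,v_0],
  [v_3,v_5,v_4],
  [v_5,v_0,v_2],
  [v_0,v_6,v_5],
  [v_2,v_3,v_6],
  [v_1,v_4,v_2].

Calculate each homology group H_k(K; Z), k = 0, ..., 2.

H_0 = Z,  H_1 = Z^2,  H_2 = Z.

Order the vertices as v_0 < v_1 < v_2 < v_3 < v_4 < v_5 < v_6. Listing each simplex with vertices in this order, K has dimension 2 with simplices:

  0-simplices (7): [v_0], [v_1], [v_2], [v_3], [v_4], [v_5], [v_6]
  1-simplices (21): (21 of them)
  2-simplices (14): (14 of them)

giving chain groups C_0 ≅ Z^7, C_1 ≅ Z^21, C_2 ≅ Z^14.

Boundary ∂_1: C_1 → C_0 maps an edge to its endpoints' difference, ∂[p,q] = q − p. For instance
  ∂[v_1,v_5] = [v_5] − [v_1].
The resulting 7×21 matrix has rank 6, and its Smith normal form has invariant factors (1,1,1,1,1,1).

The boundary map ∂_2: C_2 → C_1 maps a triangle to the signed sum of its edges. For instance
  ∂[v_0,v_4,v_6] = [v_4,v_6] − [v_0,v_6] + [v_0,v_4],
  ∂[v_2,v_4,v_5] = [v_4,v_5] − [v_2,v_5] + [v_2,v_4].
The 21×14 boundary matrix has rank 13 and Smith normal form diag(1,1,1,1,1,1,1,1,1,1,1,1,1).

Now H_k = ker ∂_k / im ∂_{k+1}, so:

  H_0: rank C_0 − rank ∂_1 = 7 − 6 = 1, and the invariant factors of ∂_1 are all 1, so H_0 ≅ Z.
  H_1: rank ker ∂_1 − rank ∂_2 = (21 − 6) − 13 = 2, and the invariant factors of ∂_2 are all 1, so H_1 ≅ Z^2.
  H_2: rank ker ∂_2 − rank ∂_3 = (14 − 13) − 0 = 1, and there is no ∂_3, so H_2 ≅ Z.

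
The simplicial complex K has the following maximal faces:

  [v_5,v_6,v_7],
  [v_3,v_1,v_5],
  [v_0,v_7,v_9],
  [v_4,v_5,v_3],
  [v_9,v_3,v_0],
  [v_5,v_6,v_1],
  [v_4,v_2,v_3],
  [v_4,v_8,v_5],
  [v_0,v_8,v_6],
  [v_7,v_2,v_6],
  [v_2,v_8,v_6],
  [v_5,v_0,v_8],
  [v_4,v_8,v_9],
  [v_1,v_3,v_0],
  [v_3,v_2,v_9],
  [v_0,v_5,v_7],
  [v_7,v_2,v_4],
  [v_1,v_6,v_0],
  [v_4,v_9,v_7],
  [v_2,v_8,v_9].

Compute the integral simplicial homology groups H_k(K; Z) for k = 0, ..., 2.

H_0 ≅ Z,  H_1 ≅ Z ⊕ Z/2Z,  H_2 = 0.

Order the vertices as v_0 < v_1 < v_2 < v_3 < v_4 < v_5 < v_6 < v_7 < v_8 < v_9. Listing each simplex with vertices in this order, K has dimension 2 with simplices:

  0-simplices (10): [v_0], [v_1], [v_2], [v_3], [v_4], [v_5], [v_6], [v_7], [v_8], [v_9]
  1-simplices (30): (30 of them)
  2-simplices (20): (20 of them)

giving chain groups C_0 ≅ Z^10, C_1 ≅ Z^30, C_2 ≅ Z^20.

∂_1: C_1 → C_0 sends each edge [p,q] (with p < q) to q − p.
This gives a 10×30 integer matrix of rank 9; reducing to Smith normal form yields diagonal entries (1,1,1,1,1,1,1,1,1).

Boundary ∂_2: C_2 → C_1 maps a triangle to the signed sum of its edges. For instance
  ∂[v_1,v_5,v_6] = [v_5,v_6] − [v_1,v_6] + [v_1,v_5],
  ∂[v_0,v_1,v_6] = [v_1,v_6] − [v_0,v_6] + [v_0,v_1].
As a 30×20 matrix over Z this has rank 20, with invariant factors (1,1,1,1,1,1,1,1,1,1,1,1,1,1,1,1,1,1,1,2).

Now H_k = ker ∂_k / im ∂_{k+1}, so:

  H_0: rank C_0 − rank ∂_1 = 10 − 9 = 1, and the invariant factors of ∂_1 are all 1, so H_0 ≅ Z.
  H_1: rank ker ∂_1 − rank ∂_2 = (30 − 9) − 20 = 1, and ∂_2 has invariant factor 2 > 1, so H_1 ≅ Z ⊕ Z/2Z.
  H_2: rank ker ∂_2 − rank ∂_3 = (20 − 20) − 0 = 0, and there is no ∂_3, so H_2 ≅ 0.

(K is a triangulation of the Klein bottle.)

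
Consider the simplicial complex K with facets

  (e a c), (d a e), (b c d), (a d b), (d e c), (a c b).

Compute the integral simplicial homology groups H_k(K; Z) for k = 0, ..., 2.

We work with the vertex ordering a < b < c < d < e. The simplices of K, each written with vertices in increasing order, are:

  0-simplices (5): a, b, c, d, e
  1-simplices (9): ab, ac, ad, ae, bc, bd, cd, ce, de
  2-simplices (6): abc, abd, ace, ade, bcd, cde

giving chain groups C_0 ≅ Z^5, C_1 ≅ Z^9, C_2 ≅ Z^6.

Boundary ∂_1: C_1 → C_0 maps an edge to its endpoints' difference, ∂[p,q] = q − p. For instance
  ∂ad = d − a.
This gives a 5×9 integer matrix of rank 4; reducing to Smith normal form yields diagonal entries (1,1,1,1).

The boundary map ∂_2: C_2 → C_1 sends each 2-simplex [p,q,r] to [q,r] − [p,r] + [p,q]. For instance
  ∂bcd = cd − bd + bc,
  ∂abc = bc − ac + ab.
The 9×6 boundary matrix has rank 5 and Smith normal form diag(1,1,1,1,1).

Reading off H_k = ker ∂_k / im ∂_{k+1}:

  H_0: rank C_0 − rank ∂_1 = 5 − 4 = 1, and the invariant factors of ∂_1 are all 1, so H_0 = Z.
  H_1: rank ker ∂_1 − rank ∂_2 = (9 − 4) − 5 = 0, and the invariant factors of ∂_2 are all 1, so H_1 = 0.
  H_2: rank ker ∂_2 − rank ∂_3 = (6 − 5) − 0 = 1, and there is no ∂_3, so H_2 = Z.

As a check, the Euler characteristic is 5 − 9 + 6 = 2, which agrees with 1 − 0 + 1 = 2.
(K is a triangulation of the 2-sphere S^2.)

H_0 ≅ Z,  H_1 = 0,  H_2 ≅ Z.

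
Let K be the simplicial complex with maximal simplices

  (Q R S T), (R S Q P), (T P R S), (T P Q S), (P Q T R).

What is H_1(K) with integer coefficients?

Take the total order P < Q < R < S < T on the vertex set. Then K (dimension 3) consists of the simplices:

  0-simplices (5): P, Q, R, S, T
  1-simplices (10): PQ, PR, PS, PT, QR, QS, QT, RS, RT, ST
  2-simplices (10): PQR, PQS, PQT, PRS, PRT, PST, QRS, QRT, QST, RST
  3-simplices (5): PQRS, PQRT, PQST, PRST, QRST

Hence C_0 ≅ Z^5, C_1 ≅ Z^10, C_2 ≅ Z^10, C_3 ≅ Z^5.

Boundary ∂_1: C_1 → C_0 sends each edge [p,q] (with p < q) to q − p. For instance
  ∂RT = T − R.
This gives a 5×10 integer matrix of rank 4; reducing to Smith normal form yields diagonal entries (1,1,1,1).

The boundary map ∂_2: C_2 → C_1 sends each 2-simplex [p,q,r] to [q,r] − [p,r] + [p,q]. For instance
  ∂PRS = RS − PS + PR,
  ∂QRS = RS − QS + QR.
This gives a 10×10 integer matrix of rank 6; reducing to Smith normal form yields diagonal entries (1,1,1,1,1,1).

∂_3: C_3 → C_2 sends each 3-simplex σ to the alternating sum Σ_i (−1)^i (σ with its i-th vertex removed). For instance
  ∂PQRS = QRS − PRS + PQS − PQR,
  ∂PQST = QST − PST + PQT − PQS.
As a 10×5 matrix over Z this has rank 4, with invariant factors (1,1,1,1).

Now H_k = ker ∂_k / im ∂_{k+1}, so:

  H_1: rank ker ∂_1 − rank ∂_2 = (10 − 4) − 6 = 0, and the invariant factors of ∂_2 are all 1, so H_1 ≅ 0.

H_1 ≅ 0.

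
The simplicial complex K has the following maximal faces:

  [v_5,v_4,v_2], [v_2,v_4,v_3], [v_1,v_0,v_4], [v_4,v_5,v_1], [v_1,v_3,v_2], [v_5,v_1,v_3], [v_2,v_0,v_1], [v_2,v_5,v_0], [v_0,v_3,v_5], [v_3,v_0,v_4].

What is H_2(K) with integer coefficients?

H_2 = 0.

K has 6 vertices, 15 edges, 10 triangles.
rank ∂_2 = 10, rank ∂_3 = 0 ⇒ b_2 = 10 − 10 − 0 = 0. So H_2 = 0.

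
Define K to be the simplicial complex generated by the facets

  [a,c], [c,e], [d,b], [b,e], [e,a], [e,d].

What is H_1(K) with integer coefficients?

Take the total order a < b < c < d < e on the vertex set. Then K (dimension 1) consists of the simplices:

  0-simplices (5): a, b, c, d, e
  1-simplices (6): ac, ae, bd, be, ce, de

Hence C_0 ≅ Z^5, C_1 ≅ Z^6.

∂_1: C_1 → C_0 is given by ∂[p,q] = [q] − [p].
The resulting 5×6 matrix has rank 4, and its Smith normal form has invariant factors (1,1,1,1).

Reading off H_k = ker ∂_k / im ∂_{k+1}:

  H_1: rank ker ∂_1 − rank ∂_2 = (6 − 4) − 0 = 2, and there is no ∂_2, so H_1 ≅ Z^2.

H_1 = Z^2.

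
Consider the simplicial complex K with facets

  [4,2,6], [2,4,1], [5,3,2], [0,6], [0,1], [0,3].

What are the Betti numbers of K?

Order the vertices as 0 < 1 < 2 < 3 < 4 < 5 < 6. Listing each simplex with vertices in this order, K has dimension 2 with simplices:

  0-simplices (7): [0], [1], [2], [3], [4], [5], [6]
  1-simplices (11): [0,1], [0,3], [0,6], [1,2], [1,4], [2,3], [2,4], [2,5], [2,6], [3,5], [4,6]
  2-simplices (3): [1,2,4], [2,3,5], [2,4,6]

Hence C_0 ≅ Z^7, C_1 ≅ Z^11, C_2 ≅ Z^3.

Boundary ∂_1: C_1 → C_0 maps an edge to its endpoints' difference, ∂[p,q] = q − p. For instance
  ∂[0,6] = [6] − [0].
This gives a 7×11 integer matrix of rank 6; reducing to Smith normal form yields diagonal entries (1,1,1,1,1,1).

Boundary ∂_2: C_2 → C_1 maps a triangle to the signed sum of its edges. For instance
  ∂[1,2,4] = [2,4] − [1,4] + [1,2],
  ∂[2,3,5] = [3,5] − [2,5] + [2,3].
As a 11×3 matrix over Z this has rank 3, with invariant factors (1,1,1).

Computing H_k = (kernel of ∂_k) / (image of ∂_{k+1}):

  H_0: rank C_0 − rank ∂_1 = 7 − 6 = 1, and the invariant factors of ∂_1 are all 1, so H_0 ≅ Z.
  H_1: rank ker ∂_1 − rank ∂_2 = (11 − 6) − 3 = 2, and the invariant factors of ∂_2 are all 1, so H_1 ≅ Z^2.
  H_2: rank ker ∂_2 − rank ∂_3 = (3 − 3) − 0 = 0, and there is no ∂_3, so H_2 ≅ 0.

As a check, the Euler characteristic is 7 − 11 + 3 = -1, which agrees with 1 − 2 + 0 = -1.

Hence the Betti numbers are b_0 = 1, b_1 = 2, b_2 = 0.

b_0 = 1, b_1 = 2, b_2 = 0.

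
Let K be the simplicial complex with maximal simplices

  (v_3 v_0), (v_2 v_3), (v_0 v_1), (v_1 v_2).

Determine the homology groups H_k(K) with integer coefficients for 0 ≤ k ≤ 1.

H_0 ≅ Z,  H_1 ≅ Z.

Order the vertices as v_0 < v_1 < v_2 < v_3. Listing each simplex with vertices in this order, K has dimension 1 with simplices:

  0-simplices (4): [v_0], [v_1], [v_2], [v_3]
  1-simplices (4): [v_0,v_1], [v_0,v_3], [v_1,v_2], [v_2,v_3]

so the chain groups are C_0 ≅ Z^4, C_1 ≅ Z^4.

Boundary ∂_1: C_1 → C_0 maps an edge to its endpoints' difference, ∂[p,q] = q − p. For instance
  ∂[v_1,v_2] = [v_2] − [v_1].
As a 4×4 matrix over Z this has rank 3, with invariant factors (1,1,1).

From H_k ≅ ker(∂_k) / im(∂_{k+1}) we obtain:

  H_0: rank C_0 − rank ∂_1 = 4 − 3 = 1, and the invariant factors of ∂_1 are all 1, so H_0 = Z.
  H_1: rank ker ∂_1 − rank ∂_2 = (4 − 3) − 0 = 1, and there is no ∂_2, so H_1 = Z.

As a check, the Euler characteristic is 4 − 4 = 0, which agrees with 1 − 1 = 0.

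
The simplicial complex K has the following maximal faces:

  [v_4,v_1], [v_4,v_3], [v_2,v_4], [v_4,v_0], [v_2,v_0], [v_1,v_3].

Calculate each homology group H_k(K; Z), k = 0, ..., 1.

Take the total order v_0 < v_1 < v_2 < v_3 < v_4 on the vertex set. Then K (dimension 1) consists of the simplices:

  0-simplices (5): [v_0], [v_1], [v_2], [v_3], [v_4]
  1-simplices (6): [v_0,v_2], [v_0,v_4], [v_1,v_3], [v_1,v_4], [v_2,v_4], [v_3,v_4]

so the chain groups are C_0 ≅ Z^5, C_1 ≅ Z^6.

Boundary ∂_1: C_1 → C_0 sends each edge [p,q] (with p < q) to q − p. For instance
  ∂[v_3,v_4] = [v_4] − [v_3].
The 5×6 boundary matrix has rank 4 and Smith normal form diag(1,1,1,1).

Computing H_k = (kernel of ∂_k) / (image of ∂_{k+1}):

  H_0: rank C_0 − rank ∂_1 = 5 − 4 = 1, and the invariant factors of ∂_1 are all 1, so H_0 = Z.
  H_1: rank ker ∂_1 − rank ∂_2 = (6 − 4) − 0 = 2, and there is no ∂_2, so H_1 = Z^2.

As a check, the Euler characteristic is 5 − 6 = -1, which agrees with 1 − 2 = -1.

H_0 ≅ Z,  H_1 ≅ Z^2.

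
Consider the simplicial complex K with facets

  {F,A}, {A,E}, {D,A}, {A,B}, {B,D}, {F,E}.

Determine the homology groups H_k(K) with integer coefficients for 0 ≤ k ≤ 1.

H_0 ≅ Z,  H_1 ≅ Z^2.

Fix the vertex order A < B < D < E < F and write every simplex with vertices in increasing order. Then dim K = 1 and the simplices of K are:

  0-simplices (5): A, B, D, E, F
  1-simplices (6): AB, AD, AE, AF, BD, EF

giving chain groups C_0 ≅ Z^5, C_1 ≅ Z^6.

∂_1: C_1 → C_0 is given by ∂[p,q] = [q] − [p]. For instance
  ∂AD = D − A.
The 5×6 boundary matrix has rank 4 and Smith normal form diag(1,1,1,1).

Computing H_k = (kernel of ∂_k) / (image of ∂_{k+1}):

  H_0: rank C_0 − rank ∂_1 = 5 − 4 = 1, and the invariant factors of ∂_1 are all 1, so H_0 = Z.
  H_1: rank ker ∂_1 − rank ∂_2 = (6 − 4) − 0 = 2, and there is no ∂_2, so H_1 = Z^2.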